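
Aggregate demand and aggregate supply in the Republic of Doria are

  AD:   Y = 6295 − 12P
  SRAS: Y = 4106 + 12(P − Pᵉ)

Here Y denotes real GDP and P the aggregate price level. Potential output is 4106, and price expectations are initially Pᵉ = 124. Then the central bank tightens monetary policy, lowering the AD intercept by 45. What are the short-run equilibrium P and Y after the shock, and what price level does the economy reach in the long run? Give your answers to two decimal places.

AD shifts left: new AD is Y = 6250 − 12P. With Pᵉ = 124, SRAS is Y = 2618 + 12P.
Short run: 6250 − 12P = 2618 + 12P gives 3632 = 24P, so P = 151.33 and Y = 6250 − 12P = 4434.00.
Y = 4434.00 is above potential 4106; expectations adjust and SRAS shifts left until Y = 4106.
Long run: on the new AD curve, 4106 = 6250 − 12P gives P = 178.67.

Short run: P = 151.33, Y = 4434.00. Long run: P = 178.67.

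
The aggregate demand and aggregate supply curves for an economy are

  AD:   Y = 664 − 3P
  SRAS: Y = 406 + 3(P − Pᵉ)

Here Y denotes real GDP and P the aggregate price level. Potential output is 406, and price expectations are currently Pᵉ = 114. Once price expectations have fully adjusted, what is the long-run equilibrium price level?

Long-run P = 86

Short run: with Pᵉ = 114, SRAS is Y = 64 + 3P. Setting AD = SRAS gives 600 = 6P, so P = 100 and Y = 664 − 3·100 = 364.
Output 364 is below potential 406, so over time expected prices fall and SRAS shifts right until Y returns to 406.
Long run: Y = 406 on the AD curve gives 406 = 664 − 3P, so P = 86.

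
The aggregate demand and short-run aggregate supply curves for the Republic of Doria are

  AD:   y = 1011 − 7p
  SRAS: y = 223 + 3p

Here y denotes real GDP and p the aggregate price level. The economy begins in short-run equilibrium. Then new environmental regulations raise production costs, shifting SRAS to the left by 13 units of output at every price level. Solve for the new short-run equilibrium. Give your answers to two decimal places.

p = 80.10, y = 450.30

This is a negative supply shock: SRAS shifts left.
New SRAS: y = 210 + 3p.
Set AD = SRAS: 1011 − 7p = 210 + 3p, so 801 = 10p and p = 80.10.
Substituting into AD, y = 450.30.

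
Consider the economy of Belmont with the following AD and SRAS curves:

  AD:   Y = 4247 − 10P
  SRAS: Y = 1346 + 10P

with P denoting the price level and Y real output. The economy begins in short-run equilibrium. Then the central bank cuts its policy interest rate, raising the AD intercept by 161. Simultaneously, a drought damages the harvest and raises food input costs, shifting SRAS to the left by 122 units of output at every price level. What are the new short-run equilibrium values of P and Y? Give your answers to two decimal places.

P = 159.20, Y = 2816.00

After both shocks: AD is Y = 4408 − 10P and SRAS is Y = 1224 + 10P.
Setting them equal: 3184 = 20P, so P = 159.20.
Substituting into AD, Y = 2816.00.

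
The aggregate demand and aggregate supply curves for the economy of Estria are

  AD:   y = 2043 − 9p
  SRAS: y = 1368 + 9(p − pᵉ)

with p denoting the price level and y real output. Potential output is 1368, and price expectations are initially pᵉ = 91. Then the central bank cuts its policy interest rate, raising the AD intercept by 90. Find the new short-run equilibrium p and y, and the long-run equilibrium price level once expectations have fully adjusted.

Short run: p = 88, y = 1341. Long run: p = 85.

AD shifts right: new AD is y = 2133 − 9p. With pᵉ = 91, SRAS is y = 549 + 9p.
Short run: 2133 − 9p = 549 + 9p gives 1584 = 18p, so p = 88 and y = 2133 − 9·88 = 1341.
y = 1341 is below potential 1368; expectations adjust and SRAS shifts right until y = 1368.
Long run: on the new AD curve, 1368 = 2133 − 9p gives p = 85.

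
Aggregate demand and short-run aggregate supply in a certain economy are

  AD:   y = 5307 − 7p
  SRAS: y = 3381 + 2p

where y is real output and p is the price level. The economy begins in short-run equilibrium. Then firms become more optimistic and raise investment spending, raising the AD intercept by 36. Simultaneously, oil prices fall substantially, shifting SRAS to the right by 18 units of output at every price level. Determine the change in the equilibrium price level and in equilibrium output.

After both shocks: AD is y = 5343 − 7p and SRAS is y = 3399 + 2p.
Setting them equal: 1944 = 9p, so p = 216.
y = 5343 − 7·216 = 3831.
Initially p = 214, y = 3809, so Δp = +2 and Δy = +22.

Δp = +2, Δy = +22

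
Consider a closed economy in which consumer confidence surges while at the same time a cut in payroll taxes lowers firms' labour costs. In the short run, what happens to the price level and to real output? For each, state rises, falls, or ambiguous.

The first event is a positive demand shock: AD shifts right, which by itself pushes P up and Y up.
The second is a favourable supply shock: SRAS shifts right, which by itself pushes P down and Y up.
The two shocks push P in opposite directions, so the effect on P is ambiguous. Both shocks push Y up, so Y rises.

Price level: ambiguous; output: rises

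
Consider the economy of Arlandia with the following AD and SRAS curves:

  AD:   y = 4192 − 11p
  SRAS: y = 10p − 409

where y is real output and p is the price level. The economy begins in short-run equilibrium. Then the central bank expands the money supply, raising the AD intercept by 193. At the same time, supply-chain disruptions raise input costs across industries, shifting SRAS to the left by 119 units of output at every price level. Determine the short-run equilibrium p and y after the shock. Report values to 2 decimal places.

p = 233.95, y = 1811.52

After both shocks: AD is y = 4385 − 11p and SRAS is y = 10p − 528.
Setting them equal: 4913 = 21p, so p = 233.95.
Substituting into AD, y = 1811.52.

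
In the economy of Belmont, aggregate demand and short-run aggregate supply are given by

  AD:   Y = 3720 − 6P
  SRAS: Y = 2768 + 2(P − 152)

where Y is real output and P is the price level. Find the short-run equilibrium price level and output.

Write SRAS as Y = 2768 + 2P − 304 = 2464 + 2P.
Set AD = SRAS: 3720 − 6P = 2464 + 2P, so 1256 = 8P and P = 157.
Then Y = 3720 − 6·157 = 2778.

P = 157, Y = 2778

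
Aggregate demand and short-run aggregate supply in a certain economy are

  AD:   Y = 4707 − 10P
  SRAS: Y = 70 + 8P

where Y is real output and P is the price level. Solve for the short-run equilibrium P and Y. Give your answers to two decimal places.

P = 257.61, Y = 2130.89

Set AD = SRAS: 4707 − 10P = 70 + 8P, so 4637 = 18P and P = 257.61.
Substituting into AD, Y = 4707 − 10P = 2130.89.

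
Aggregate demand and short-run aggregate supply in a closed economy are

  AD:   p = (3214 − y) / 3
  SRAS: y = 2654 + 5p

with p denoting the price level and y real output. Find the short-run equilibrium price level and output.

p = 70, y = 3004

Rearrange AD to y = 3214 − 3p.
Set AD = SRAS: 3214 − 3p = 2654 + 5p, so 560 = 8p and p = 70.
Then y = 3214 − 3·70 = 3004.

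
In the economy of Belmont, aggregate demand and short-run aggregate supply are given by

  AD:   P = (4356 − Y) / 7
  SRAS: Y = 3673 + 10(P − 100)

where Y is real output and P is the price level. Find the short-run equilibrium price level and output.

P = 99, Y = 3663

Write SRAS as Y = 3673 + 10P − 1000 = 2673 + 10P.
Rearrange AD to Y = 4356 − 7P.
Set AD = SRAS: 4356 − 7P = 2673 + 10P, so 1683 = 17P and P = 99.
Then Y = 4356 − 7·99 = 3663.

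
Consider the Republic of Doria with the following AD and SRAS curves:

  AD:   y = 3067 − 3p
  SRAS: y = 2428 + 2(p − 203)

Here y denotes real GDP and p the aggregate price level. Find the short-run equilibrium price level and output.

p = 209, y = 2440

Write SRAS as y = 2428 + 2p − 406 = 2022 + 2p.
Set AD = SRAS: 3067 − 3p = 2022 + 2p, so 1045 = 5p and p = 209.
Then y = 3067 − 3·209 = 2440.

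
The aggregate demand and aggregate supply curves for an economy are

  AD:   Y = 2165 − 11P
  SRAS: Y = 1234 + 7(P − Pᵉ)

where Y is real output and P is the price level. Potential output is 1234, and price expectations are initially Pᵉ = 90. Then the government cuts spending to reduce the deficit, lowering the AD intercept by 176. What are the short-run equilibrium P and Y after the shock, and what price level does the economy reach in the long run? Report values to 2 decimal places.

Short run: P = 76.94, Y = 1142.61. Long run: P = 68.64.

AD shifts left: new AD is Y = 1989 − 11P. With Pᵉ = 90, SRAS is Y = 604 + 7P.
Short run: 1989 − 11P = 604 + 7P gives 1385 = 18P, so P = 76.94 and Y = 1989 − 11P = 1142.61.
Y = 1142.61 is below potential 1234; expectations adjust and SRAS shifts right until Y = 1234.
Long run: on the new AD curve, 1234 = 1989 − 11P gives P = 68.64.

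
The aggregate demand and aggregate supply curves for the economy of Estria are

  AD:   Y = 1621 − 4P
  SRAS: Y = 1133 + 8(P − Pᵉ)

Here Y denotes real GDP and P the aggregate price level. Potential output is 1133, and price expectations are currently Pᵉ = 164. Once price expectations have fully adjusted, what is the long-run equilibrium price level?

Short run: with Pᵉ = 164, SRAS is Y = 8P − 179. Setting AD = SRAS gives 1800 = 12P, so P = 150 and Y = 1621 − 4·150 = 1021.
Output 1021 is below potential 1133, so over time expected prices fall and SRAS shifts right until Y returns to 1133.
Long run: Y = 1133 on the AD curve gives 1133 = 1621 − 4P, so P = 122.

Long-run P = 122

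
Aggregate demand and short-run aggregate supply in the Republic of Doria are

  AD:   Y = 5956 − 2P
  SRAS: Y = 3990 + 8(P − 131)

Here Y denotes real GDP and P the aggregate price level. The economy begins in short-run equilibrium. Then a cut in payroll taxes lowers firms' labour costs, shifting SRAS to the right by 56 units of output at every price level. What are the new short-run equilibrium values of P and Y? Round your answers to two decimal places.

This is a positive supply shock: SRAS shifts right.
New SRAS: Y = 2998 + 8P.
Set AD = SRAS: 5956 − 2P = 2998 + 8P, so 2958 = 10P and P = 295.80.
Substituting into AD, Y = 5364.40.

P = 295.80, Y = 5364.40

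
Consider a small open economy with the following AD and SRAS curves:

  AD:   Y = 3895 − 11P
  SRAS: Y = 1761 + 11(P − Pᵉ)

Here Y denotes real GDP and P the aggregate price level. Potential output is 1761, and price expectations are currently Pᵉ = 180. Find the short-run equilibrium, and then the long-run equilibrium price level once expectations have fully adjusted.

Short run: P = 187, Y = 1838. Long run: P = 194.

Short run: with Pᵉ = 180, SRAS is Y = 11P − 219. Setting AD = SRAS gives 4114 = 22P, so P = 187 and Y = 3895 − 11·187 = 1838.
Output 1838 is above potential 1761, so over time expected prices rise and SRAS shifts left until Y returns to 1761.
Long run: Y = 1761 on the AD curve gives 1761 = 3895 − 11P, so P = 194.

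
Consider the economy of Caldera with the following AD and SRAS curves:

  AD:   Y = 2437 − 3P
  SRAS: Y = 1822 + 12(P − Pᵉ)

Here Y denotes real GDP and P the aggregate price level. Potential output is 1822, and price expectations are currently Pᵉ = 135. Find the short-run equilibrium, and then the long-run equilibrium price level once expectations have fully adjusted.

Short run: with Pᵉ = 135, SRAS is Y = 202 + 12P. Setting AD = SRAS gives 2235 = 15P, so P = 149 and Y = 2437 − 3·149 = 1990.
Output 1990 is above potential 1822, so over time expected prices rise and SRAS shifts left until Y returns to 1822.
Long run: Y = 1822 on the AD curve gives 1822 = 2437 − 3P, so P = 205.

Short run: P = 149, Y = 1990. Long run: P = 205.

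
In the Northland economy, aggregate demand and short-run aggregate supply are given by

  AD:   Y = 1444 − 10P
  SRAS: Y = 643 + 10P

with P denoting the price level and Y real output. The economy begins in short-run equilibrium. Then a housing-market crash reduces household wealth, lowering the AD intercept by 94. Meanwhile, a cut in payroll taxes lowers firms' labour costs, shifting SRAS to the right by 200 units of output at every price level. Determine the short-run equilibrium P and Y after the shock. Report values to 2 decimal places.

After both shocks: AD is Y = 1350 − 10P and SRAS is Y = 843 + 10P.
Setting them equal: 507 = 20P, so P = 25.35.
Substituting into AD, Y = 1096.50.

P = 25.35, Y = 1096.50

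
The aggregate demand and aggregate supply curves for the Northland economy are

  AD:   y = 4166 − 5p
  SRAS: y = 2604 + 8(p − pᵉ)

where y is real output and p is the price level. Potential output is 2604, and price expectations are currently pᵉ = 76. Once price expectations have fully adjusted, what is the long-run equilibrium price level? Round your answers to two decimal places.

Long-run p = 312.40

Short run: with pᵉ = 76, SRAS is y = 1996 + 8p. Setting AD = SRAS gives 2170 = 13p, so p = 166.92 and y = 4166 − 5p = 3331.38.
Output 3331.38 is above potential 2604, so over time expected prices rise and SRAS shifts left until y returns to 2604.
Long run: y = 2604 on the AD curve gives 2604 = 4166 − 5p, so p = 312.40.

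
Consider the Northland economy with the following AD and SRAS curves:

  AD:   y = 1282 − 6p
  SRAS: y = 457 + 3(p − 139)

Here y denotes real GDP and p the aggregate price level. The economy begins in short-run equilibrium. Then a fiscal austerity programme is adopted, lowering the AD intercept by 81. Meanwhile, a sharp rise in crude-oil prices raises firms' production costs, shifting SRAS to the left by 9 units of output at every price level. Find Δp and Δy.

After both shocks: AD is y = 1201 − 6p and SRAS is y = 31 + 3p.
Setting them equal: 1170 = 9p, so p = 130.
y = 1201 − 6·130 = 421.
Initially p = 138, y = 454, so Δp = -8 and Δy = -33.

Δp = -8, Δy = -33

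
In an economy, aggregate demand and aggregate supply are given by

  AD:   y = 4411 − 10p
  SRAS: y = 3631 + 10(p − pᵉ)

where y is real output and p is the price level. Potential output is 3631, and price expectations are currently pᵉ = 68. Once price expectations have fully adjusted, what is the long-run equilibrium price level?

Short run: with pᵉ = 68, SRAS is y = 2951 + 10p. Setting AD = SRAS gives 1460 = 20p, so p = 73 and y = 4411 − 10·73 = 3681.
Output 3681 is above potential 3631, so over time expected prices rise and SRAS shifts left until y returns to 3631.
Long run: y = 3631 on the AD curve gives 3631 = 4411 − 10p, so p = 78.

Long-run p = 78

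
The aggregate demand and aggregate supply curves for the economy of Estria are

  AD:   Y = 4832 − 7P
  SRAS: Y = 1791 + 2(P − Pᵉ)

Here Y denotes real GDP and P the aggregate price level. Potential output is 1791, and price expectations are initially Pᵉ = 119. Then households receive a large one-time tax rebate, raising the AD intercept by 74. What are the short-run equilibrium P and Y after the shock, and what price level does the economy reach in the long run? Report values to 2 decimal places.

Short run: P = 372.56, Y = 2298.11. Long run: P = 445.00.

AD shifts right: new AD is Y = 4906 − 7P. With Pᵉ = 119, SRAS is Y = 1553 + 2P.
Short run: 4906 − 7P = 1553 + 2P gives 3353 = 9P, so P = 372.56 and Y = 4906 − 7P = 2298.11.
Y = 2298.11 is above potential 1791; expectations adjust and SRAS shifts left until Y = 1791.
Long run: on the new AD curve, 1791 = 4906 − 7P gives P = 445.00.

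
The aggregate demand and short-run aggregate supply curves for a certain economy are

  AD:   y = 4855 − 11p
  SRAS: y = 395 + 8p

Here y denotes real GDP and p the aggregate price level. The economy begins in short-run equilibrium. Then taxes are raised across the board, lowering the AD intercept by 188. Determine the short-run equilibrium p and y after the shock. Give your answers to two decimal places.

p = 224.84, y = 2193.74

This is a negative demand shock: AD shifts left.
New AD: y = 4667 − 11p.
Set AD = SRAS: 4667 − 11p = 395 + 8p, so 4272 = 19p and p = 224.84.
Substituting into AD, y = 2193.74.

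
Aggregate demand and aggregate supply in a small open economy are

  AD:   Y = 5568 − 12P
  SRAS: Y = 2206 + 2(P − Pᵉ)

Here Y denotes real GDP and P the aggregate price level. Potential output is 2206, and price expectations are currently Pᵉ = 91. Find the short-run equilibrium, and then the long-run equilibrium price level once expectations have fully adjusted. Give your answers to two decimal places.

Short run: with Pᵉ = 91, SRAS is Y = 2024 + 2P. Setting AD = SRAS gives 3544 = 14P, so P = 253.14 and Y = 5568 − 12P = 2530.29.
Output 2530.29 is above potential 2206, so over time expected prices rise and SRAS shifts left until Y returns to 2206.
Long run: Y = 2206 on the AD curve gives 2206 = 5568 − 12P, so P = 280.17.

Short run: P = 253.14, Y = 2530.29. Long run: P = 280.17.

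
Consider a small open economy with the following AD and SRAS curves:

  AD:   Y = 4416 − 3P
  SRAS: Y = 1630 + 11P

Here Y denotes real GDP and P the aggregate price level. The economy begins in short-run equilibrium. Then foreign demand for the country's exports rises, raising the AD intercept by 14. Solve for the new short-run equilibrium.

P = 200, Y = 3830

This is a positive demand shock: AD shifts right.
New AD: Y = 4430 − 3P.
Set AD = SRAS: 4430 − 3P = 1630 + 11P, so 2800 = 14P and P = 200.
Y = 4430 − 3·200 = 3830.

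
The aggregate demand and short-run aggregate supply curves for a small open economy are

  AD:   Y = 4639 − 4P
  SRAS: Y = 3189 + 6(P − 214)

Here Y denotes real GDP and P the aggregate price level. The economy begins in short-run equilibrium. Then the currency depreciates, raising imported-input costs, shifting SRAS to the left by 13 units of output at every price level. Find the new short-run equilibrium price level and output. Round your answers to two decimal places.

This is a negative supply shock: SRAS shifts left.
New SRAS: Y = 1892 + 6P.
Set AD = SRAS: 4639 − 4P = 1892 + 6P, so 2747 = 10P and P = 274.70.
Substituting into AD, Y = 3540.20.

P = 274.70, Y = 3540.20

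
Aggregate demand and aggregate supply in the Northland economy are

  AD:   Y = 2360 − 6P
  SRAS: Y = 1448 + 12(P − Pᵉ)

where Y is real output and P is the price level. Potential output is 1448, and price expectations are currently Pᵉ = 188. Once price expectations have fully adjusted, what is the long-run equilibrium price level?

Short run: with Pᵉ = 188, SRAS is Y = 12P − 808. Setting AD = SRAS gives 3168 = 18P, so P = 176 and Y = 2360 − 6·176 = 1304.
Output 1304 is below potential 1448, so over time expected prices fall and SRAS shifts right until Y returns to 1448.
Long run: Y = 1448 on the AD curve gives 1448 = 2360 − 6P, so P = 152.

Long-run P = 152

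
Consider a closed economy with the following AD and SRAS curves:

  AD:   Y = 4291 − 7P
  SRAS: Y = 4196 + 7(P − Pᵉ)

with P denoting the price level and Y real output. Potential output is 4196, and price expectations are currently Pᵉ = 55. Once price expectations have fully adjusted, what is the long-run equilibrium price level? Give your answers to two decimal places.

Short run: with Pᵉ = 55, SRAS is Y = 3811 + 7P. Setting AD = SRAS gives 480 = 14P, so P = 34.29 and Y = 4291 − 7P = 4051.00.
Output 4051.00 is below potential 4196, so over time expected prices fall and SRAS shifts right until Y returns to 4196.
Long run: Y = 4196 on the AD curve gives 4196 = 4291 − 7P, so P = 13.57.

Long-run P = 13.57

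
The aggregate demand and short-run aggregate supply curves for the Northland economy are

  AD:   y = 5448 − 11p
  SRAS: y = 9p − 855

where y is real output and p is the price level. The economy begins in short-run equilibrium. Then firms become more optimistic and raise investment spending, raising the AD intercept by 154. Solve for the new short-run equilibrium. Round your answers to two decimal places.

p = 322.85, y = 2050.65

This is a positive demand shock: AD shifts right.
New AD: y = 5602 − 11p.
Set AD = SRAS: 5602 − 11p = 9p − 855, so 6457 = 20p and p = 322.85.
Substituting into AD, y = 2050.65.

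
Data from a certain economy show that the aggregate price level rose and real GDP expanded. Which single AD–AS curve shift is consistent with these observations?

AD shifted right

P rose and Y rose. An AD shift moves P and Y in the same direction; an SRAS shift moves them in opposite directions.
Here P and Y moved in the same direction, so the AD curve shifted.
Since Y rose, AD shifted right.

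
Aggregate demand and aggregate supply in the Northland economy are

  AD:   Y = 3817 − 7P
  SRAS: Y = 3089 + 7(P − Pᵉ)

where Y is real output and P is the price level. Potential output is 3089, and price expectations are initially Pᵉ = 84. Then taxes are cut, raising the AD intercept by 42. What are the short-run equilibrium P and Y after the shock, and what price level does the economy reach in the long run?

Short run: P = 97, Y = 3180. Long run: P = 110.

AD shifts right: new AD is Y = 3859 − 7P. With Pᵉ = 84, SRAS is Y = 2501 + 7P.
Short run: 3859 − 7P = 2501 + 7P gives 1358 = 14P, so P = 97 and Y = 3859 − 7·97 = 3180.
Y = 3180 is above potential 3089; expectations adjust and SRAS shifts left until Y = 3089.
Long run: on the new AD curve, 3089 = 3859 − 7P gives P = 110.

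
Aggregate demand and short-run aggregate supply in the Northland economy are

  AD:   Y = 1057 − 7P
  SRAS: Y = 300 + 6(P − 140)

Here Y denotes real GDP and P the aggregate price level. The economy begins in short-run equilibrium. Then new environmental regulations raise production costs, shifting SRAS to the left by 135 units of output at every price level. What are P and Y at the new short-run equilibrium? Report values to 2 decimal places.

This is a negative supply shock: SRAS shifts left.
New SRAS: Y = 6P − 675.
Set AD = SRAS: 1057 − 7P = 6P − 675, so 1732 = 13P and P = 133.23.
Substituting into AD, Y = 124.38.

P = 133.23, Y = 124.38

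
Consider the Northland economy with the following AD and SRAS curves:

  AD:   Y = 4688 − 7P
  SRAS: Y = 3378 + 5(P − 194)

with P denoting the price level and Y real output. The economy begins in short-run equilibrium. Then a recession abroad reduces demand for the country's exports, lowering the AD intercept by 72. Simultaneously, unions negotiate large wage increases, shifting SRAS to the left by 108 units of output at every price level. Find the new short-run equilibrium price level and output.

P = 193, Y = 3265

After both shocks: AD is Y = 4616 − 7P and SRAS is Y = 2300 + 5P.
Setting them equal: 2316 = 12P, so P = 193.
Y = 4616 − 7·193 = 3265.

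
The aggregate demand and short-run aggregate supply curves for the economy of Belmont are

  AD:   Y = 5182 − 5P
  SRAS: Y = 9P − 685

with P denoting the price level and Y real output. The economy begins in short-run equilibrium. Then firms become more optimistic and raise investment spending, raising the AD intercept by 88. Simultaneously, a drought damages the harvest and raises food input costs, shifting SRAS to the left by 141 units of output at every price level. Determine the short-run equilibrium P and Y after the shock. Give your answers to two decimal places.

P = 435.43, Y = 3092.86

After both shocks: AD is Y = 5270 − 5P and SRAS is Y = 9P − 826.
Setting them equal: 6096 = 14P, so P = 435.43.
Substituting into AD, Y = 3092.86.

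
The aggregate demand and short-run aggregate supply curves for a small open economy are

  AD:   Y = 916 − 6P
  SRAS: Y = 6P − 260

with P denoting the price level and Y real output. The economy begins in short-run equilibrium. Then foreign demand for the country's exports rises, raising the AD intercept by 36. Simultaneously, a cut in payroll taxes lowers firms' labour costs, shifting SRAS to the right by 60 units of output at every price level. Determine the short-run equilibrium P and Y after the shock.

After both shocks: AD is Y = 952 − 6P and SRAS is Y = 6P − 200.
Setting them equal: 1152 = 12P, so P = 96.
Y = 952 − 6·96 = 376.

P = 96, Y = 376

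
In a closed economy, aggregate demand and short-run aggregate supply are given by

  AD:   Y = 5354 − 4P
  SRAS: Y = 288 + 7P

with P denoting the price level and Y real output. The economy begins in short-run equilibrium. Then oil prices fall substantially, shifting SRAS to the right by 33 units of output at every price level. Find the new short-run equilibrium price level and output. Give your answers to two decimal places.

P = 457.55, Y = 3523.82

This is a positive supply shock: SRAS shifts right.
New SRAS: Y = 321 + 7P.
Set AD = SRAS: 5354 − 4P = 321 + 7P, so 5033 = 11P and P = 457.55.
Substituting into AD, Y = 3523.82.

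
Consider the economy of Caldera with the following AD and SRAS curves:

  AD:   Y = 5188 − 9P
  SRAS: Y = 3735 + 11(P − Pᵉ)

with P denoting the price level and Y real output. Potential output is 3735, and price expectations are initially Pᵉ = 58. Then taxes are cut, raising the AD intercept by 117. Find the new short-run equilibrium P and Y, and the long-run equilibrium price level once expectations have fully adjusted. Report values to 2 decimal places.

Short run: P = 110.40, Y = 4311.40. Long run: P = 174.44.

AD shifts right: new AD is Y = 5305 − 9P. With Pᵉ = 58, SRAS is Y = 3097 + 11P.
Short run: 5305 − 9P = 3097 + 11P gives 2208 = 20P, so P = 110.40 and Y = 5305 − 9P = 4311.40.
Y = 4311.40 is above potential 3735; expectations adjust and SRAS shifts left until Y = 3735.
Long run: on the new AD curve, 3735 = 5305 − 9P gives P = 174.44.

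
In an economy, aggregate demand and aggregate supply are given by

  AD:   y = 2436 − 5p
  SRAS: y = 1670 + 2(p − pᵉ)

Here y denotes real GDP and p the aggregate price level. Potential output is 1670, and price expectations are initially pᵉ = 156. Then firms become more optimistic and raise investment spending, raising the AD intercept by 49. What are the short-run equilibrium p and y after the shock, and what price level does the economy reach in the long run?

AD shifts right: new AD is y = 2485 − 5p. With pᵉ = 156, SRAS is y = 1358 + 2p.
Short run: 2485 − 5p = 1358 + 2p gives 1127 = 7p, so p = 161 and y = 2485 − 5·161 = 1680.
y = 1680 is above potential 1670; expectations adjust and SRAS shifts left until y = 1670.
Long run: on the new AD curve, 1670 = 2485 − 5p gives p = 163.

Short run: p = 161, y = 1680. Long run: p = 163.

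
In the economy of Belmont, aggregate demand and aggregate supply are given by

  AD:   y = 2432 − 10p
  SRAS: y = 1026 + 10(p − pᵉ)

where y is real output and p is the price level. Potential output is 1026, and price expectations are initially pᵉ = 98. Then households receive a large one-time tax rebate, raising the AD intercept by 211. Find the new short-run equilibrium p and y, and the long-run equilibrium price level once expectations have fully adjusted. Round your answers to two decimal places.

AD shifts right: new AD is y = 2643 − 10p. With pᵉ = 98, SRAS is y = 46 + 10p.
Short run: 2643 − 10p = 46 + 10p gives 2597 = 20p, so p = 129.85 and y = 2643 − 10p = 1344.50.
y = 1344.50 is above potential 1026; expectations adjust and SRAS shifts left until y = 1026.
Long run: on the new AD curve, 1026 = 2643 − 10p gives p = 161.70.

Short run: p = 129.85, y = 1344.50. Long run: p = 161.70.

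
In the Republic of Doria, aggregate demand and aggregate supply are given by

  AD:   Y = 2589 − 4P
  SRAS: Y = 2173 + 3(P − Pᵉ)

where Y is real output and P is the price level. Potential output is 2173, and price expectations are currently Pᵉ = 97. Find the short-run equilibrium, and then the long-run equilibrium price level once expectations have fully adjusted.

Short run: P = 101, Y = 2185. Long run: P = 104.

Short run: with Pᵉ = 97, SRAS is Y = 1882 + 3P. Setting AD = SRAS gives 707 = 7P, so P = 101 and Y = 2589 − 4·101 = 2185.
Output 2185 is above potential 2173, so over time expected prices rise and SRAS shifts left until Y returns to 2173.
Long run: Y = 2173 on the AD curve gives 2173 = 2589 − 4P, so P = 104.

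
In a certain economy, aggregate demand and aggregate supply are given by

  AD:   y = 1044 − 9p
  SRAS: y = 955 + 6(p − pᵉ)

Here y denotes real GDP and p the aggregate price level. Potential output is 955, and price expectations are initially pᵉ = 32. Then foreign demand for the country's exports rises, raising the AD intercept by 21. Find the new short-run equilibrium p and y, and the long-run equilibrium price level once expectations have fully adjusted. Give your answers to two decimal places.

AD shifts right: new AD is y = 1065 − 9p. With pᵉ = 32, SRAS is y = 763 + 6p.
Short run: 1065 − 9p = 763 + 6p gives 302 = 15p, so p = 20.13 and y = 1065 − 9p = 883.80.
y = 883.80 is below potential 955; expectations adjust and SRAS shifts right until y = 955.
Long run: on the new AD curve, 955 = 1065 − 9p gives p = 12.22.

Short run: p = 20.13, y = 883.80. Long run: p = 12.22.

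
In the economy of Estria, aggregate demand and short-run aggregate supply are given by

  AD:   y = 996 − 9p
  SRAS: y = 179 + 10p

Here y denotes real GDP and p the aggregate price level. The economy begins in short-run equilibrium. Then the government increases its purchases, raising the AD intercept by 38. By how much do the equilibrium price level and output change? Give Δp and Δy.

This is a positive demand shock: AD shifts right.
New AD: y = 1034 − 9p.
Set AD = SRAS: 1034 − 9p = 179 + 10p, so 855 = 19p and p = 45.
y = 1034 − 9·45 = 629.
Initially p = 43, y = 609, so Δp = +2 and Δy = +20.

Δp = +2, Δy = +20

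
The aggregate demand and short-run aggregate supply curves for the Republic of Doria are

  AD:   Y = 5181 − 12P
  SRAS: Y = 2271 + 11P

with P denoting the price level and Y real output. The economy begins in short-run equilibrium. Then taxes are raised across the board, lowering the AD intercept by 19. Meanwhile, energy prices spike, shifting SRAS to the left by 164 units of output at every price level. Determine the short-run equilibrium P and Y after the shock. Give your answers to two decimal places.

P = 132.83, Y = 3568.09

After both shocks: AD is Y = 5162 − 12P and SRAS is Y = 2107 + 11P.
Setting them equal: 3055 = 23P, so P = 132.83.
Substituting into AD, Y = 3568.09.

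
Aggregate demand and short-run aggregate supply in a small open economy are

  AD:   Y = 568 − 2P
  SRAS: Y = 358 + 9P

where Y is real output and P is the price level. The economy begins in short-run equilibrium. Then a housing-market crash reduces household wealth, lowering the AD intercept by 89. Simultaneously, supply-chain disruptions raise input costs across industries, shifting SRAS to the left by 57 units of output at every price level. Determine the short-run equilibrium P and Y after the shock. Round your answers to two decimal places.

P = 16.18, Y = 446.64

After both shocks: AD is Y = 479 − 2P and SRAS is Y = 301 + 9P.
Setting them equal: 178 = 11P, so P = 16.18.
Substituting into AD, Y = 446.64.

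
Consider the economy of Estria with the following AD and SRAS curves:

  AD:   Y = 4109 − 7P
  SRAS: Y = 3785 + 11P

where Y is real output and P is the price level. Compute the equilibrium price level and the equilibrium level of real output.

Set AD = SRAS: 4109 − 7P = 3785 + 11P, so 324 = 18P and P = 18.
Then Y = 4109 − 7·18 = 3983.

P = 18, Y = 3983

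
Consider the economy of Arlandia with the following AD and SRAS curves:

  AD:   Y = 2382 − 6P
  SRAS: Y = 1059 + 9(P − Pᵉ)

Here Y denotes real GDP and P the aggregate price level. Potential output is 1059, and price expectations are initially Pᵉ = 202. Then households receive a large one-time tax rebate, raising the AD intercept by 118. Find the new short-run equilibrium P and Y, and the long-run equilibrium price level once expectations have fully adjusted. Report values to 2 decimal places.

Short run: P = 217.27, Y = 1196.40. Long run: P = 240.17.

AD shifts right: new AD is Y = 2500 − 6P. With Pᵉ = 202, SRAS is Y = 9P − 759.
Short run: 2500 − 6P = 9P − 759 gives 3259 = 15P, so P = 217.27 and Y = 2500 − 6P = 1196.40.
Y = 1196.40 is above potential 1059; expectations adjust and SRAS shifts left until Y = 1059.
Long run: on the new AD curve, 1059 = 2500 − 6P gives P = 240.17.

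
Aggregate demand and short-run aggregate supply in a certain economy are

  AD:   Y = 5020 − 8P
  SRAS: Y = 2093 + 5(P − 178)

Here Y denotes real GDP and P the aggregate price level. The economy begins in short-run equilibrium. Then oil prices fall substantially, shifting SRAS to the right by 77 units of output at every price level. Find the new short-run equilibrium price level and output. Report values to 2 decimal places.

This is a positive supply shock: SRAS shifts right.
New SRAS: Y = 1280 + 5P.
Set AD = SRAS: 5020 − 8P = 1280 + 5P, so 3740 = 13P and P = 287.69.
Substituting into AD, Y = 2718.46.

P = 287.69, Y = 2718.46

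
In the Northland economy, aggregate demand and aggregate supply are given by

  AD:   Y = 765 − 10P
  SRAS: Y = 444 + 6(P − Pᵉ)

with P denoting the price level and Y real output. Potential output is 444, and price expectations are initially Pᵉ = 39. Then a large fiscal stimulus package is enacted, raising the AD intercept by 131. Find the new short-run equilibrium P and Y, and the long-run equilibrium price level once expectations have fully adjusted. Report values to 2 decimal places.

AD shifts right: new AD is Y = 896 − 10P. With Pᵉ = 39, SRAS is Y = 210 + 6P.
Short run: 896 − 10P = 210 + 6P gives 686 = 16P, so P = 42.88 and Y = 896 − 10P = 467.25.
Y = 467.25 is above potential 444; expectations adjust and SRAS shifts left until Y = 444.
Long run: on the new AD curve, 444 = 896 − 10P gives P = 45.20.

Short run: P = 42.88, Y = 467.25. Long run: P = 45.20.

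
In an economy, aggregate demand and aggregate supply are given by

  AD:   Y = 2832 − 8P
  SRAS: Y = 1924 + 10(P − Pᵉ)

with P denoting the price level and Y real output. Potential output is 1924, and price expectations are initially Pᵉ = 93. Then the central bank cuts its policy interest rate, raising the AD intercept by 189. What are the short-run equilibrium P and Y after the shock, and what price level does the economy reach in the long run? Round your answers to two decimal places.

Short run: P = 112.61, Y = 2120.11. Long run: P = 137.13.

AD shifts right: new AD is Y = 3021 − 8P. With Pᵉ = 93, SRAS is Y = 994 + 10P.
Short run: 3021 − 8P = 994 + 10P gives 2027 = 18P, so P = 112.61 and Y = 3021 − 8P = 2120.11.
Y = 2120.11 is above potential 1924; expectations adjust and SRAS shifts left until Y = 1924.
Long run: on the new AD curve, 1924 = 3021 − 8P gives P = 137.13.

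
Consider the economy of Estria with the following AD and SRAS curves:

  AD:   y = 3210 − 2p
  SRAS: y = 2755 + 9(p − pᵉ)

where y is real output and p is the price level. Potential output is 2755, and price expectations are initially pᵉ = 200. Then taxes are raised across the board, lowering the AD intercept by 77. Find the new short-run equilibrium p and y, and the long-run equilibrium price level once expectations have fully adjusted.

AD shifts left: new AD is y = 3133 − 2p. With pᵉ = 200, SRAS is y = 955 + 9p.
Short run: 3133 − 2p = 955 + 9p gives 2178 = 11p, so p = 198 and y = 3133 − 2·198 = 2737.
y = 2737 is below potential 2755; expectations adjust and SRAS shifts right until y = 2755.
Long run: on the new AD curve, 2755 = 3133 − 2p gives p = 189.

Short run: p = 198, y = 2737. Long run: p = 189.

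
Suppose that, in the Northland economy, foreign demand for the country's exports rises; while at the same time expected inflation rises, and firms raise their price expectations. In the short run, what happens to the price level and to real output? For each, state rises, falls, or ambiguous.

Price level: rises; output: ambiguous

The first event is a positive demand shock: AD shifts right, which by itself pushes P up and Y up.
The second is an adverse supply shock: SRAS shifts left, which by itself pushes P up and Y down.
Both shocks push P up, so P rises. The two shocks push Y in opposite directions, so the effect on Y is ambiguous.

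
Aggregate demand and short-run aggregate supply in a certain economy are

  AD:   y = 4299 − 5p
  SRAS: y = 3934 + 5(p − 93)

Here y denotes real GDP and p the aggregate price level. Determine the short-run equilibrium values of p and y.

p = 83, y = 3884

Write SRAS as y = 3934 + 5p − 465 = 3469 + 5p.
Set AD = SRAS: 4299 − 5p = 3469 + 5p, so 830 = 10p and p = 83.
Then y = 4299 − 5·83 = 3884.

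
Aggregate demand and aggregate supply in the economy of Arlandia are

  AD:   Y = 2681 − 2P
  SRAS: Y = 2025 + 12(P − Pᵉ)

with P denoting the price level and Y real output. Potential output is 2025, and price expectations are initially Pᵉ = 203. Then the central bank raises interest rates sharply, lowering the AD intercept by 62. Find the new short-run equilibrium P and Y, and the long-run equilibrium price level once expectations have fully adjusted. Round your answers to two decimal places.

Short run: P = 216.43, Y = 2186.14. Long run: P = 297.00.

AD shifts left: new AD is Y = 2619 − 2P. With Pᵉ = 203, SRAS is Y = 12P − 411.
Short run: 2619 − 2P = 12P − 411 gives 3030 = 14P, so P = 216.43 and Y = 2619 − 2P = 2186.14.
Y = 2186.14 is above potential 2025; expectations adjust and SRAS shifts left until Y = 2025.
Long run: on the new AD curve, 2025 = 2619 − 2P gives P = 297.00.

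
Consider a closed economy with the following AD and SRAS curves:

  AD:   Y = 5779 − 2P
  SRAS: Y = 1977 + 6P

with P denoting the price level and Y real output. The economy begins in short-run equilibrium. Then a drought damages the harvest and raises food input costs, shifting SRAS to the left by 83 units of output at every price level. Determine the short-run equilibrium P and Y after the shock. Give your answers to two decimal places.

This is a negative supply shock: SRAS shifts left.
New SRAS: Y = 1894 + 6P.
Set AD = SRAS: 5779 − 2P = 1894 + 6P, so 3885 = 8P and P = 485.63.
Substituting into AD, Y = 4807.75.

P = 485.63, Y = 4807.75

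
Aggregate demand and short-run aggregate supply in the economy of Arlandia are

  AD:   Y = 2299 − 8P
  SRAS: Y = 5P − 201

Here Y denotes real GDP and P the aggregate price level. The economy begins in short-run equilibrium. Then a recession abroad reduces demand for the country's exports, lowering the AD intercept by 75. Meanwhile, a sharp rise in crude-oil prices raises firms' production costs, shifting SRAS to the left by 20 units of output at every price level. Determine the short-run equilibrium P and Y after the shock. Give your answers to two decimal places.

P = 188.08, Y = 719.38

After both shocks: AD is Y = 2224 − 8P and SRAS is Y = 5P − 221.
Setting them equal: 2445 = 13P, so P = 188.08.
Substituting into AD, Y = 719.38.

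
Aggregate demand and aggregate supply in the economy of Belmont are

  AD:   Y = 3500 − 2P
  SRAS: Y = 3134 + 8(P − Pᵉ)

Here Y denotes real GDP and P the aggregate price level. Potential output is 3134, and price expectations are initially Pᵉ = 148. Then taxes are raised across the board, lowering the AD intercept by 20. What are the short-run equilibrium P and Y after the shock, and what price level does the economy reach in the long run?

Short run: P = 153, Y = 3174. Long run: P = 173.

AD shifts left: new AD is Y = 3480 − 2P. With Pᵉ = 148, SRAS is Y = 1950 + 8P.
Short run: 3480 − 2P = 1950 + 8P gives 1530 = 10P, so P = 153 and Y = 3480 − 2·153 = 3174.
Y = 3174 is above potential 3134; expectations adjust and SRAS shifts left until Y = 3134.
Long run: on the new AD curve, 3134 = 3480 − 2P gives P = 173.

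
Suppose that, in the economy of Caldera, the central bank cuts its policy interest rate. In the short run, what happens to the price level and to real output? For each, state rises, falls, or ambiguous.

Price level: rises; output: rises

This is a positive demand shock: AD shifts right.
Moving along the upward-sloping SRAS curve, P rises and Y rises.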